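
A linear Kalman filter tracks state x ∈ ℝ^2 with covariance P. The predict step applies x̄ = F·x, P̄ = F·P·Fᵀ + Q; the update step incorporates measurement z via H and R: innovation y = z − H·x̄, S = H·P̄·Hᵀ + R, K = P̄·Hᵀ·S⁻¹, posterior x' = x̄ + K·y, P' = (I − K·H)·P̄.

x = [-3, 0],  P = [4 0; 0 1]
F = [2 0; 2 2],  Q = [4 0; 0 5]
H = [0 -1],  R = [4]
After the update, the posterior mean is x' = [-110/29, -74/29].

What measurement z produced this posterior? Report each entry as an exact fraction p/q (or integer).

x̄ = F·x = [-6, -6]
P̄ = F·P·Fᵀ + Q = [20 16; 16 25]
S = H·P̄·Hᵀ + R = [29]
K = P̄·Hᵀ·S⁻¹ = [-16/29; -25/29]
x' − x̄ = [64/29, 100/29] = K·y
y = (KᵀK)⁻¹·Kᵀ·(x' − x̄) = [-4]
z = y + H·x̄ = [-4] + [6] = [2]

z = [2]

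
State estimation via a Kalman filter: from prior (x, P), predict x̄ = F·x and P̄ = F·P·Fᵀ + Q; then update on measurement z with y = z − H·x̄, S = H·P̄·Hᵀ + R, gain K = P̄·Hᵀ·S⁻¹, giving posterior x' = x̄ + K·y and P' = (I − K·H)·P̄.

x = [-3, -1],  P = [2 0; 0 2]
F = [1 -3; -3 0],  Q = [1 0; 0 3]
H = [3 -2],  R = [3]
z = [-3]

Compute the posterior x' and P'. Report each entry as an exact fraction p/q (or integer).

x̄ = F·x = [0, 9]
P̄ = F·P·Fᵀ + Q = [21 -6; -6 21]
y = z − H·x̄ = [15]
S = H·P̄·Hᵀ + R = [348]
K = P̄·Hᵀ·S⁻¹ = [25/116; -5/29]
x' = x̄ + K·y = [375/116, 186/29]
P' = (I − K·H)·P̄ = [561/116 201/29; 201/29 309/29]

x' = [375/116, 186/29]
P' = [561/116 201/29; 201/29 309/29]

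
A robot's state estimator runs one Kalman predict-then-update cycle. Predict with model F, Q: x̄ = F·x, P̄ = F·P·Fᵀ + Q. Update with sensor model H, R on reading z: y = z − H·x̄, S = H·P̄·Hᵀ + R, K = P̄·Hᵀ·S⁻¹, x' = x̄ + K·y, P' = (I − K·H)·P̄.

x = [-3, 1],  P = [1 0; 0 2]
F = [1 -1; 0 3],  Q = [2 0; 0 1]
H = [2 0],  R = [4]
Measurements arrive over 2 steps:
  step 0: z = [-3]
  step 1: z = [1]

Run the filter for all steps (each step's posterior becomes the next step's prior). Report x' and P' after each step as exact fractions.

step 0: x̄ = F·x = [-4, 3]
step 0: P̄ = F·P·Fᵀ + Q = [5 -6; -6 19]
step 0: y = z − H·x̄ = [5]
step 0: S = H·P̄·Hᵀ + R = [24]
step 0: K = P̄·Hᵀ·S⁻¹ = [5/12; -1/2]
step 0: x' = x̄ + K·y = [-23/12, 1/2]
step 0: P' = (I − K·H)·P̄ = [5/6 -1; -1 13]
step 1: x̄ = F·x = [-29/12, 3/2]
step 1: P̄ = F·P·Fᵀ + Q = [107/6 -42; -42 118]
step 1: y = z − H·x̄ = [35/6]
step 1: S = H·P̄·Hᵀ + R = [226/3]
step 1: K = P̄·Hᵀ·S⁻¹ = [107/226; -126/113]
step 1: x' = x̄ + K·y = [39/113, -1131/226]
step 1: P' = (I − K·H)·P̄ = [107/113 -252/113; -252/113 2750/113]

step 0: x' = [-23/12, 1/2], P' = [5/6 -1; -1 13]
step 1: x' = [39/113, -1131/226], P' = [107/113 -252/113; -252/113 2750/113]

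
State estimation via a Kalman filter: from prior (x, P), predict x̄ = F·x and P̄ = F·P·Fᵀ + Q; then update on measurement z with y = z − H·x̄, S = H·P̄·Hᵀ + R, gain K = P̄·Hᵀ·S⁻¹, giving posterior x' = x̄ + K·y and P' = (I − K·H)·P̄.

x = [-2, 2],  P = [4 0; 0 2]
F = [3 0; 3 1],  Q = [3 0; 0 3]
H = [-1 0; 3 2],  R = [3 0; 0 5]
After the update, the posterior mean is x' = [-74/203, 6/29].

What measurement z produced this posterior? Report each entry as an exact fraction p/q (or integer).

z = [-1, -1]

x̄ = F·x = [-6, -4]
P̄ = F·P·Fᵀ + Q = [39 36; 36 41]
S = H·P̄·Hᵀ + R = [42 -189; -189 952]
K = P̄·Hᵀ·S⁻¹ = [-67/203 27/203; 78/203 8/29]
x' − x̄ = [1144/203, 122/29] = K·y
y = (KᵀK)⁻¹·Kᵀ·(x' − x̄) = [-7, 25]
z = y + H·x̄ = [-7, 25] + [6, -26] = [-1, -1]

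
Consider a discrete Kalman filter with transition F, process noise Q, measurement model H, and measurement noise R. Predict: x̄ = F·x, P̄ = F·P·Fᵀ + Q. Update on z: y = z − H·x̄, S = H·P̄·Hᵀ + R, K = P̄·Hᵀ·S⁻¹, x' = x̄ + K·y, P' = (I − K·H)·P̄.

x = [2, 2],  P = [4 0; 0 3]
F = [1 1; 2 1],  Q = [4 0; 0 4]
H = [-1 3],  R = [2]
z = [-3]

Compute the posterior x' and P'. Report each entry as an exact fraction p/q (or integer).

x̄ = F·x = [4, 6]
P̄ = F·P·Fᵀ + Q = [11 11; 11 23]
y = z − H·x̄ = [-17]
S = H·P̄·Hᵀ + R = [154]
K = P̄·Hᵀ·S⁻¹ = [1/7; 29/77]
x' = x̄ + K·y = [11/7, -31/77]
P' = (I − K·H)·P̄ = [55/7 19/7; 19/7 89/77]

x' = [11/7, -31/77]
P' = [55/7 19/7; 19/7 89/77]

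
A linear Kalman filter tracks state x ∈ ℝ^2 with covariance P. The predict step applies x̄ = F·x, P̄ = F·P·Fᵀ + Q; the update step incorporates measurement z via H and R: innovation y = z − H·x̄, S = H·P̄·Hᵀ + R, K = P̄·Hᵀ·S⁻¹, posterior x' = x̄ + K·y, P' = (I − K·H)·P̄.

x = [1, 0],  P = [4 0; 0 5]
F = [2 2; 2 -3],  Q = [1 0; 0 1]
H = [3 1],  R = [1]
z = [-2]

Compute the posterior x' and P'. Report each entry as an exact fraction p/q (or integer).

x̄ = F·x = [2, 2]
P̄ = F·P·Fᵀ + Q = [37 -14; -14 62]
y = z − H·x̄ = [-10]
S = H·P̄·Hᵀ + R = [312]
K = P̄·Hᵀ·S⁻¹ = [97/312; 5/78]
x' = x̄ + K·y = [-173/156, 53/39]
P' = (I − K·H)·P̄ = [2135/312 -1577/78; -1577/78 2368/39]

x' = [-173/156, 53/39]
P' = [2135/312 -1577/78; -1577/78 2368/39]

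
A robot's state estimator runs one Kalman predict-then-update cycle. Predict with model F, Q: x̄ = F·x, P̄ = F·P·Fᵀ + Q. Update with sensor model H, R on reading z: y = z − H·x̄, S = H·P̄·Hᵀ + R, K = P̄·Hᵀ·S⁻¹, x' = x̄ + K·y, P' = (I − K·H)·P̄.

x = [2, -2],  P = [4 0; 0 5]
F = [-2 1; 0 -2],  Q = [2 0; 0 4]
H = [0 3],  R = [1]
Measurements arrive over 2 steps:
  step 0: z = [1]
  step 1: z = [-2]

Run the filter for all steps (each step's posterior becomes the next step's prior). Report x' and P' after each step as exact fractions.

step 0: x̄ = F·x = [-6, 4]
step 0: P̄ = F·P·Fᵀ + Q = [23 -10; -10 24]
step 0: y = z − H·x̄ = [-11]
step 0: S = H·P̄·Hᵀ + R = [217]
step 0: K = P̄·Hᵀ·S⁻¹ = [-30/217; 72/217]
step 0: x' = x̄ + K·y = [-972/217, 76/217]
step 0: P' = (I − K·H)·P̄ = [4091/217 -10/217; -10/217 24/217]
step 1: x̄ = F·x = [2020/217, -152/217]
step 1: P̄ = F·P·Fᵀ + Q = [16862/217 -88/217; -88/217 964/217]
step 1: y = z − H·x̄ = [22/217]
step 1: S = H·P̄·Hᵀ + R = [8893/217]
step 1: K = P̄·Hᵀ·S⁻¹ = [-264/8893; 2892/8893]
step 1: x' = x̄ + K·y = [82756/8893, -5936/8893]
step 1: P' = (I − K·H)·P̄ = [690710/8893 -88/8893; -88/8893 964/8893]

step 0: x' = [-972/217, 76/217], P' = [4091/217 -10/217; -10/217 24/217]
step 1: x' = [82756/8893, -5936/8893], P' = [690710/8893 -88/8893; -88/8893 964/8893]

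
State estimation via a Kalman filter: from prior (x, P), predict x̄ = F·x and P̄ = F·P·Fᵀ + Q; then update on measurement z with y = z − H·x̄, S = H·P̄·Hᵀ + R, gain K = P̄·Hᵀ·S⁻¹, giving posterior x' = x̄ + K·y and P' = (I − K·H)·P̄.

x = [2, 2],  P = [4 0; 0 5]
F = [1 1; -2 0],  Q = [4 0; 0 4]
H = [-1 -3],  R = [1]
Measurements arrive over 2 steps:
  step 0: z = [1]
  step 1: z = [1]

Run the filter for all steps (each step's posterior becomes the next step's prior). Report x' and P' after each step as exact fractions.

step 0: x̄ = F·x = [4, -4]
step 0: P̄ = F·P·Fᵀ + Q = [13 -8; -8 20]
step 0: y = z − H·x̄ = [-7]
step 0: S = H·P̄·Hᵀ + R = [146]
step 0: K = P̄·Hᵀ·S⁻¹ = [11/146; -26/73]
step 0: x' = x̄ + K·y = [507/146, -110/73]
step 0: P' = (I − K·H)·P̄ = [1777/146 -298/73; -298/73 108/73]
step 1: x̄ = F·x = [287/146, -507/73]
step 1: P̄ = F·P·Fᵀ + Q = [1385/146 -1181/73; -1181/73 3846/73]
step 1: y = z − H·x̄ = [-2609/146]
step 1: S = H·P̄·Hᵀ + R = [56587/146]
step 1: K = P̄·Hᵀ·S⁻¹ = [5701/56587; -20714/56587]
step 1: x' = x̄ + K·y = [9360/56587, -22852/56587]
step 1: P' = (I − K·H)·P̄ = [314189/56587 -106630/56587; -106630/56587 42448/56587]

step 0: x' = [507/146, -110/73], P' = [1777/146 -298/73; -298/73 108/73]
step 1: x' = [9360/56587, -22852/56587], P' = [314189/56587 -106630/56587; -106630/56587 42448/56587]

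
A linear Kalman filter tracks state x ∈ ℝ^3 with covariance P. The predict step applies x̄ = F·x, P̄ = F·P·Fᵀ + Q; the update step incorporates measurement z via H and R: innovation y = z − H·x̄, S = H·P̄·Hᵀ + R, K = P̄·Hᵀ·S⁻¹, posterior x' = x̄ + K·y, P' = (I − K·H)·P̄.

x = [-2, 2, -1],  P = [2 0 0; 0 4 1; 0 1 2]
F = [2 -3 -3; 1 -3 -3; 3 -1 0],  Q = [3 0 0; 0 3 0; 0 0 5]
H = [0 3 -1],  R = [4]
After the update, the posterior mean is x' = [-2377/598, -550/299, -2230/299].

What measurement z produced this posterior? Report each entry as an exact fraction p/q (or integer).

x̄ = F·x = [-7, -5, -8]
P̄ = F·P·Fᵀ + Q = [83 76 27; 76 77 21; 27 21 27]
S = H·P̄·Hᵀ + R = [598]
K = P̄·Hᵀ·S⁻¹ = [201/598; 105/299; 18/299]
x' − x̄ = [1809/598, 945/299, 162/299] = K·y
y = (KᵀK)⁻¹·Kᵀ·(x' − x̄) = [9]
z = y + H·x̄ = [9] + [-7] = [2]

z = [2]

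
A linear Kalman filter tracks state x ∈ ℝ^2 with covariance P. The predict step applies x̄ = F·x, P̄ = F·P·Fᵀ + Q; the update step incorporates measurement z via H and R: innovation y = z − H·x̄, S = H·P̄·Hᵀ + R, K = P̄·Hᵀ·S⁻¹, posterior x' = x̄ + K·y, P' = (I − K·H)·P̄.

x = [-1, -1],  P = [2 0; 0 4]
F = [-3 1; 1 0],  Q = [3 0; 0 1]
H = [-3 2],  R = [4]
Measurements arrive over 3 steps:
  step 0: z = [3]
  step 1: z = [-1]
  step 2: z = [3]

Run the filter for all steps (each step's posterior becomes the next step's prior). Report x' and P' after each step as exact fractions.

step 0: x' = [-331/313, -49/313], P' = [256/313 210/313; 210/313 363/313]
step 1: x' = [647/1741, -2281/15669], P' = [1248/1741 966/1741; 966/1741 15853/15669]
step 2: x' = [-318341/369090, 14678/61515], P' = [131902/184545 33838/61515; 33838/61515 20497/20505]

step 0: x̄ = F·x = [2, -1]
step 0: P̄ = F·P·Fᵀ + Q = [25 -6; -6 3]
step 0: y = z − H·x̄ = [11]
step 0: S = H·P̄·Hᵀ + R = [313]
step 0: K = P̄·Hᵀ·S⁻¹ = [-87/313; 24/313]
step 0: x' = x̄ + K·y = [-331/313, -49/313]
step 0: P' = (I − K·H)·P̄ = [256/313 210/313; 210/313 363/313]
step 1: x̄ = F·x = [944/313, -331/313]
step 1: P̄ = F·P·Fᵀ + Q = [2346/313 -558/313; -558/313 569/313]
step 1: y = z − H·x̄ = [3181/313]
step 1: S = H·P̄·Hᵀ + R = [31338/313]
step 1: K = P̄·Hᵀ·S⁻¹ = [-453/1741; 1406/15669]
step 1: x' = x̄ + K·y = [647/1741, -2281/15669]
step 1: P' = (I − K·H)·P̄ = [1248/1741 966/1741; 966/1741 15853/15669]
step 2: x̄ = F·x = [-19750/15669, 647/1741]
step 2: P̄ = F·P·Fᵀ + Q = [111784/15669 -2778/1741; -2778/1741 2989/1741]
step 2: y = z − H·x̄ = [-7963/5223]
step 2: S = H·P̄·Hᵀ + R = [164040/1741]
step 2: K = P̄·Hᵀ·S⁻¹ = [-32113/123030; 1789/20505]
step 2: x' = x̄ + K·y = [-318341/369090, 14678/61515]
step 2: P' = (I − K·H)·P̄ = [131902/184545 33838/61515; 33838/61515 20497/20505]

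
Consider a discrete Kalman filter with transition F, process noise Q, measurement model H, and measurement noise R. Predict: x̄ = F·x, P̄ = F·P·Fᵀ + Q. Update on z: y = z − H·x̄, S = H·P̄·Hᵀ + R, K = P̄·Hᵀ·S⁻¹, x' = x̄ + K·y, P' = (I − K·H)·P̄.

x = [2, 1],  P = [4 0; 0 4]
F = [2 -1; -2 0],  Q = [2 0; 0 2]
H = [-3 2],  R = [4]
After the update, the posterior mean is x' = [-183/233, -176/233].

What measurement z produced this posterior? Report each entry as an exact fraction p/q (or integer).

z = [1]

x̄ = F·x = [3, -4]
P̄ = F·P·Fᵀ + Q = [22 -16; -16 18]
S = H·P̄·Hᵀ + R = [466]
K = P̄·Hᵀ·S⁻¹ = [-49/233; 42/233]
x' − x̄ = [-882/233, 756/233] = K·y
y = (KᵀK)⁻¹·Kᵀ·(x' − x̄) = [18]
z = y + H·x̄ = [18] + [-17] = [1]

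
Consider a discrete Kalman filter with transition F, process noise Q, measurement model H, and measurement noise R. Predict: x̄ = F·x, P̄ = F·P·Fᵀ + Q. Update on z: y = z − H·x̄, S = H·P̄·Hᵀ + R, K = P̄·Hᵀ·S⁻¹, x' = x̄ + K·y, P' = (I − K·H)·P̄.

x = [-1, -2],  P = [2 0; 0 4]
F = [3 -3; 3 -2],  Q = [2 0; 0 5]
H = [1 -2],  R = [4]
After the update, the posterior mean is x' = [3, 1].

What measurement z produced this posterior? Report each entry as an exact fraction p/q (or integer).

z = [1]

x̄ = F·x = [3, 1]
P̄ = F·P·Fᵀ + Q = [56 42; 42 39]
S = H·P̄·Hᵀ + R = [48]
K = P̄·Hᵀ·S⁻¹ = [-7/12; -3/4]
x' − x̄ = [0, 0] = K·y
y = (KᵀK)⁻¹·Kᵀ·(x' − x̄) = [0]
z = y + H·x̄ = [0] + [1] = [1]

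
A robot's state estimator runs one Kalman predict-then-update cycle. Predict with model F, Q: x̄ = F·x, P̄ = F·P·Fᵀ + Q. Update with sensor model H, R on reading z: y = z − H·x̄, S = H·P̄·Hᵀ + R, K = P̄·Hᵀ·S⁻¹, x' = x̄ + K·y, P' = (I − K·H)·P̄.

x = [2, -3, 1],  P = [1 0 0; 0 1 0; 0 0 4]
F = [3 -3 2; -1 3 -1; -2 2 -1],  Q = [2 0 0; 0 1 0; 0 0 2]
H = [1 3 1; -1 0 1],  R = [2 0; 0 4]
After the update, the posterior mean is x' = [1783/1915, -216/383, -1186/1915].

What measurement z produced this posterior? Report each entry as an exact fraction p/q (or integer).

z = [-1, -1]

x̄ = F·x = [17, -12, -11]
P̄ = F·P·Fᵀ + Q = [36 -20 -20; -20 15 12; -20 12 14]
S = H·P̄·Hᵀ + R = [99 74; 74 94]
K = P̄·Hᵀ·S⁻¹ = [4/1915 -1144/1915; 111/383 43/383; 152/1915 573/1915]
x' − x̄ = [-30772/1915, 4380/383, 19879/1915] = K·y
y = (KᵀK)⁻¹·Kᵀ·(x' − x̄) = [29, 27]
z = y + H·x̄ = [29, 27] + [-30, -28] = [-1, -1]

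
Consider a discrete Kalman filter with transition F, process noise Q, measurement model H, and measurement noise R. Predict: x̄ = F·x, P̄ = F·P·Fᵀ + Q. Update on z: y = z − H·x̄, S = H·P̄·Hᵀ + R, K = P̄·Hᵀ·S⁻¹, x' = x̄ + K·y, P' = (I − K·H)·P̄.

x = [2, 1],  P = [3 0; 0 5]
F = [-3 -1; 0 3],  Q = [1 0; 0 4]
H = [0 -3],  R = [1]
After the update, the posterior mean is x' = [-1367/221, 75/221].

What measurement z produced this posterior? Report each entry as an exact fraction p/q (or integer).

z = [-1]

x̄ = F·x = [-7, 3]
P̄ = F·P·Fᵀ + Q = [33 -15; -15 49]
S = H·P̄·Hᵀ + R = [442]
K = P̄·Hᵀ·S⁻¹ = [45/442; -147/442]
x' − x̄ = [180/221, -588/221] = K·y
y = (KᵀK)⁻¹·Kᵀ·(x' − x̄) = [8]
z = y + H·x̄ = [8] + [-9] = [-1]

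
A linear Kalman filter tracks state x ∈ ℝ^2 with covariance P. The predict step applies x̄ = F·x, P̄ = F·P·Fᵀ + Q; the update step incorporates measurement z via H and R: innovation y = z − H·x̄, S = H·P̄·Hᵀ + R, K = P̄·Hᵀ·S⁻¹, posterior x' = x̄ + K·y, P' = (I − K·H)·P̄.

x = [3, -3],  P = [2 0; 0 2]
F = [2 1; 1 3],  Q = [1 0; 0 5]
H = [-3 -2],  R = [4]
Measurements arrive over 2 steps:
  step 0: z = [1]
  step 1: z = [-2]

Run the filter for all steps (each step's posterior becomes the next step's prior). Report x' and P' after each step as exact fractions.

step 0: x̄ = F·x = [3, -6]
step 0: P̄ = F·P·Fᵀ + Q = [11 10; 10 25]
step 0: y = z − H·x̄ = [-2]
step 0: S = H·P̄·Hᵀ + R = [323]
step 0: K = P̄·Hᵀ·S⁻¹ = [-53/323; -80/323]
step 0: x' = x̄ + K·y = [1075/323, -1778/323]
step 0: P' = (I − K·H)·P̄ = [744/323 -1010/323; -1010/323 1675/323]
step 1: x̄ = F·x = [372/323, -4259/323]
step 1: P̄ = F·P·Fᵀ + Q = [934/323 -557/323; -557/323 11374/323]
step 1: y = z − H·x̄ = [-8048/323]
step 1: S = H·P̄·Hᵀ + R = [48510/323]
step 1: K = P̄·Hᵀ·S⁻¹ = [-844/24255; -3011/6930]
step 1: x' = x̄ + K·y = [48964/24255, -8177/3465]
step 1: P' = (I − K·H)·P̄ = [65726/24255 -13843/3465; -13843/3465 6793/990]

step 0: x' = [1075/323, -1778/323], P' = [744/323 -1010/323; -1010/323 1675/323]
step 1: x' = [48964/24255, -8177/3465], P' = [65726/24255 -13843/3465; -13843/3465 6793/990]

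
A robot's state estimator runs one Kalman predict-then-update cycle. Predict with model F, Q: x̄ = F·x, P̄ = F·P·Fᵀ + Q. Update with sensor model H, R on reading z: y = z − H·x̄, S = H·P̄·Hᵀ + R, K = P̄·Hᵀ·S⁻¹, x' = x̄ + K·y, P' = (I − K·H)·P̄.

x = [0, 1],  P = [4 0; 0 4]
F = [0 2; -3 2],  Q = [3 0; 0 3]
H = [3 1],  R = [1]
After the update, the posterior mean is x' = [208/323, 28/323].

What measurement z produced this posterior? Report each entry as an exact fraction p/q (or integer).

z = [2]

x̄ = F·x = [2, 2]
P̄ = F·P·Fᵀ + Q = [19 16; 16 55]
S = H·P̄·Hᵀ + R = [323]
K = P̄·Hᵀ·S⁻¹ = [73/323; 103/323]
x' − x̄ = [-438/323, -618/323] = K·y
y = (KᵀK)⁻¹·Kᵀ·(x' − x̄) = [-6]
z = y + H·x̄ = [-6] + [8] = [2]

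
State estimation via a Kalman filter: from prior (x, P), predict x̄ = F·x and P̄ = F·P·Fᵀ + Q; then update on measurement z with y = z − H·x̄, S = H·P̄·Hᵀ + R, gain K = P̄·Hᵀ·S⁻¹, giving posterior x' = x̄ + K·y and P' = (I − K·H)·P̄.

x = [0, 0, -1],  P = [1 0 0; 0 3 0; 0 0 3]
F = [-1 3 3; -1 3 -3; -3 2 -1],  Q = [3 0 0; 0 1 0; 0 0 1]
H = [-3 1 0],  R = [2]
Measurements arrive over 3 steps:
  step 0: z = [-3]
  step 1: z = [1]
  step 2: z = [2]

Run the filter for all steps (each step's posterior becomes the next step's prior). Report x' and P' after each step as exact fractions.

step 0: x̄ = F·x = [-3, 3, 1]
step 0: P̄ = F·P·Fᵀ + Q = [58 1 12; 1 56 30; 12 30 25]
step 0: y = z − H·x̄ = [-15]
step 0: S = H·P̄·Hᵀ + R = [574]
step 0: K = P̄·Hᵀ·S⁻¹ = [-173/574; 53/574; -3/287]
step 0: x' = x̄ + K·y = [873/574, 927/574, 332/287]
step 0: P' = (I − K·H)·P̄ = [3363/574 9743/574 2925/287; 9743/574 29335/574 8769/287; 2925/287 8769/287 7157/287]
step 1: x̄ = F·x = [1950/287, -6/41, -1429/574]
step 1: P̄ = F·P·Fᵀ + Q = [310026/287 5721/41 20899/287; 5721/41 4124/41 1609/41; 20899/287 1609/41 10527/574]
step 1: y = z − H·x̄ = [6179/287]
step 1: S = H·P̄·Hᵀ + R = [2579394/287]
step 1: K = P̄·Hᵀ·S⁻¹ = [-296677/859798; -91273/2579394; -25717/1289697]
step 1: x' = x̄ + K·y = [-545509/859798, -2342545/2579394, -7528877/2579394]
step 1: P' = (I − K·H)·P̄ = [8738703/859798 25622755/859798 4720616/429899; 25622755/859798 230422249/2579394 42434110/1289697; 4720616/429899 42434110/1289697 38087749/2579394]
step 2: x̄ = F·x = [-9325913/859798, 5731841/859798, 1292228/429899]
step 2: P̄ = F·P·Fᵀ + Q = [1115673489/859798 432005673/859798 176460917/859798; 432005673/859798 208830037/859798 83105711/859798; 176460917/859798 83105711/859798 17725206/429899]
step 2: y = z − H·x̄ = [-15994992/429899]
step 2: S = H·P̄·Hᵀ + R = [3829788498/429899]
step 2: K = P̄·Hᵀ·S⁻¹ = [-485835799/1276596166; -543593491/3829788498; -111569260/1914894249]
step 2: x' = x̄ + K·y = [4229429071/1276596166, 15252142873/1276596166, 3302348836/638298083]
step 2: P' = (I − K·H)·P̄ = [4678981008/638298083 13551107225/638298083 9830178469/1276596166; 13551107225/638298083 121416371534/1914894249 88025329181/3829788498; 9830178469/1276596166 88025329181/3829788498 21043304306/1914894249]

step 0: x' = [873/574, 927/574, 332/287], P' = [3363/574 9743/574 2925/287; 9743/574 29335/574 8769/287; 2925/287 8769/287 7157/287]
step 1: x' = [-545509/859798, -2342545/2579394, -7528877/2579394], P' = [8738703/859798 25622755/859798 4720616/429899; 25622755/859798 230422249/2579394 42434110/1289697; 4720616/429899 42434110/1289697 38087749/2579394]
step 2: x' = [4229429071/1276596166, 15252142873/1276596166, 3302348836/638298083], P' = [4678981008/638298083 13551107225/638298083 9830178469/1276596166; 13551107225/638298083 121416371534/1914894249 88025329181/3829788498; 9830178469/1276596166 88025329181/3829788498 21043304306/1914894249]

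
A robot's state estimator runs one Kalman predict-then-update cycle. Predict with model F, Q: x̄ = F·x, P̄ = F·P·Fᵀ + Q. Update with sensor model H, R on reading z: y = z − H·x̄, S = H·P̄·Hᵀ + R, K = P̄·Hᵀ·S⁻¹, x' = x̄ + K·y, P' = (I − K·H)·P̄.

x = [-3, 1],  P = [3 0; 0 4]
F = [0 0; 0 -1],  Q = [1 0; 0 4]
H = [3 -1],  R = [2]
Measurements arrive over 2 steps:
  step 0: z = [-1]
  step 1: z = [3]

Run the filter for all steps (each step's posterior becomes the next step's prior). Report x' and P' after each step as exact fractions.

step 0: x̄ = F·x = [0, -1]
step 0: P̄ = F·P·Fᵀ + Q = [1 0; 0 8]
step 0: y = z − H·x̄ = [-2]
step 0: S = H·P̄·Hᵀ + R = [19]
step 0: K = P̄·Hᵀ·S⁻¹ = [3/19; -8/19]
step 0: x' = x̄ + K·y = [-6/19, -3/19]
step 0: P' = (I − K·H)·P̄ = [10/19 24/19; 24/19 88/19]
step 1: x̄ = F·x = [0, 3/19]
step 1: P̄ = F·P·Fᵀ + Q = [1 0; 0 164/19]
step 1: y = z − H·x̄ = [60/19]
step 1: S = H·P̄·Hᵀ + R = [373/19]
step 1: K = P̄·Hᵀ·S⁻¹ = [57/373; -164/373]
step 1: x' = x̄ + K·y = [180/373, -459/373]
step 1: P' = (I − K·H)·P̄ = [202/373 492/373; 492/373 1804/373]

step 0: x' = [-6/19, -3/19], P' = [10/19 24/19; 24/19 88/19]
step 1: x' = [180/373, -459/373], P' = [202/373 492/373; 492/373 1804/373]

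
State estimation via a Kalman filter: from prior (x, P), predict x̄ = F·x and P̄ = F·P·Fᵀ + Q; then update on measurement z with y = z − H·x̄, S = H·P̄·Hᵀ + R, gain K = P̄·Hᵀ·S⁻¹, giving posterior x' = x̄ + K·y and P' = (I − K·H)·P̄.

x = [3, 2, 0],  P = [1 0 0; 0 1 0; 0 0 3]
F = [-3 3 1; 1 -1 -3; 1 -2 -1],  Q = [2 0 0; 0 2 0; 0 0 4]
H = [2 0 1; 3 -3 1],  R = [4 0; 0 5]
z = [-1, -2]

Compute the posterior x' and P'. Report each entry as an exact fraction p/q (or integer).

x̄ = F·x = [-3, 1, -1]
P̄ = F·P·Fᵀ + Q = [23 -15 -12; -15 31 12; -12 12 12]
y = z − H·x̄ = [6, 11]
S = H·P̄·Hᵀ + R = [60 144; 144 629]
K = P̄·Hᵀ·S⁻¹ = [3349/8502 102/1417; 1137/2834 -414/1417; 7/109 -12/109]
x' = x̄ + K·y = [220/1417, 274/1417, -199/109]
P' = (I − K·H)·P̄ = [9628/4251 1644/1417 -322/109; 1644/1417 1996/1417 -78/109; -322/109 -78/109 672/109]

x' = [220/1417, 274/1417, -199/109]
P' = [9628/4251 1644/1417 -322/109; 1644/1417 1996/1417 -78/109; -322/109 -78/109 672/109]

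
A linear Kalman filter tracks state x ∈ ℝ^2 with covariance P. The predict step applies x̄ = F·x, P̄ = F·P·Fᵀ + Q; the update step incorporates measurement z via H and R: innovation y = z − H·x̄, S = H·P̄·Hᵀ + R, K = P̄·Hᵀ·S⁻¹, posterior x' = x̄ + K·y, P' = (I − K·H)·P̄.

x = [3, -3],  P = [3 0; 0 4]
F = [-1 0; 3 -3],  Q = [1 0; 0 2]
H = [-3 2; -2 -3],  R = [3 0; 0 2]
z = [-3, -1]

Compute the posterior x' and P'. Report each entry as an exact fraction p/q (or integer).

x̄ = F·x = [-3, 18]
P̄ = F·P·Fᵀ + Q = [4 -9; -9 65]
y = z − H·x̄ = [-48, 47]
S = H·P̄·Hᵀ + R = [407 -411; -411 495]
K = P̄·Hᵀ·S⁻¹ = [-2347/10848 -4597/32544; 69/452 -313/1356]
x' = x̄ + K·y = [24277/32544, -239/1356]
P' = (I − K·H)·P̄ = [6289/32544 -47/1356; -47/1356 20/113]

x' = [24277/32544, -239/1356]
P' = [6289/32544 -47/1356; -47/1356 20/113]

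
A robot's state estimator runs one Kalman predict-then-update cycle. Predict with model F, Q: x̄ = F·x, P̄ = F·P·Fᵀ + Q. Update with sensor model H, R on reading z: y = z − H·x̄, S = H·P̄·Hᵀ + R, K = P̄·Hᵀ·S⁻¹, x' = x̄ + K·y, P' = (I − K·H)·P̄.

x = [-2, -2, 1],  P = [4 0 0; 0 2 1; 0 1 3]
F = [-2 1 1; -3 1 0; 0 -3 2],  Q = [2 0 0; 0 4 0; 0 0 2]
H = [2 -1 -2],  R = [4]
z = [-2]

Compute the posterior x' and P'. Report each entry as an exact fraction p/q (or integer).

x̄ = F·x = [3, 4, 8]
P̄ = F·P·Fᵀ + Q = [25 27 -1; 27 42 -4; -1 -4 20]
y = z − H·x̄ = [12]
S = H·P̄·Hᵀ + R = [110]
K = P̄·Hᵀ·S⁻¹ = [5/22; 2/11; -19/55]
x' = x̄ + K·y = [63/11, 68/11, 212/55]
P' = (I − K·H)·P̄ = [425/22 247/11 84/11; 247/11 422/11 32/11; 84/11 32/11 378/55]

x' = [63/11, 68/11, 212/55]
P' = [425/22 247/11 84/11; 247/11 422/11 32/11; 84/11 32/11 378/55]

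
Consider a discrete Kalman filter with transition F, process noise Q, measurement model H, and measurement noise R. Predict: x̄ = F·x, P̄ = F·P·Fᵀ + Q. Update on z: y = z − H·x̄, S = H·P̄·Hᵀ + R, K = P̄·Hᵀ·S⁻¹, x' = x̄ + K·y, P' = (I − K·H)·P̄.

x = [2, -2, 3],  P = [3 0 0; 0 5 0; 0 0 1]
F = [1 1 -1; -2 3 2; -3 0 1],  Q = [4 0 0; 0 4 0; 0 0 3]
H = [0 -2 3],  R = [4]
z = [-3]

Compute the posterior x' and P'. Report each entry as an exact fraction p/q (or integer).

x̄ = F·x = [-3, -4, -3]
P̄ = F·P·Fᵀ + Q = [13 7 -10; 7 65 20; -10 20 31]
y = z − H·x̄ = [-2]
S = H·P̄·Hᵀ + R = [303]
K = P̄·Hᵀ·S⁻¹ = [-44/303; -70/303; 53/303]
x' = x̄ + K·y = [-821/303, -1072/303, -1015/303]
P' = (I − K·H)·P̄ = [2003/303 -959/303 -698/303; -959/303 14795/303 9770/303; -698/303 9770/303 6584/303]

x' = [-821/303, -1072/303, -1015/303]
P' = [2003/303 -959/303 -698/303; -959/303 14795/303 9770/303; -698/303 9770/303 6584/303]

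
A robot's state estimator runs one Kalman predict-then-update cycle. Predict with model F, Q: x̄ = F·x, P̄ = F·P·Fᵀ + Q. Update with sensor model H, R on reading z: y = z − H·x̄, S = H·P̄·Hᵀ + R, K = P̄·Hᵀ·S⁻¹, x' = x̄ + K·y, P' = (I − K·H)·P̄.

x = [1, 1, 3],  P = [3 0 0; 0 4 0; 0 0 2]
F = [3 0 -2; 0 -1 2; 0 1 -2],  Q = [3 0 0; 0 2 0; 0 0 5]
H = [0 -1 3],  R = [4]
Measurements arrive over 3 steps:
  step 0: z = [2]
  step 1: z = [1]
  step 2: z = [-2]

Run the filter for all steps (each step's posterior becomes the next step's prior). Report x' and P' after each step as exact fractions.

step 0: x' = [-25/243, 115/243, 19/27], P' = [8210/243 -344/243 -8/27; -344/243 902/243 26/27; -8/27 26/27 2/3]
step 1: x' = [-46083/22217, 6819/22217, 8144/22217], P' = [6948889/22217 18060/22217 3780/22217; 18060/22217 64952/22217 17728/22217; 3780/22217 17728/22217 14044/22217]
step 2: x' = [-13531723/1936523, 897763/1936523, -983017/1936523], P' = [5456026292/1936523 -2245460/1936523 -469980/1936523; -2245460/1936523 5541738/1936523 1520182/1936523; -469980/1936523 1520182/1936523 1218886/1936523]

step 0: x̄ = F·x = [-3, 5, -5]
step 0: P̄ = F·P·Fᵀ + Q = [38 -8 8; -8 14 -12; 8 -12 17]
step 0: y = z − H·x̄ = [22]
step 0: S = H·P̄·Hᵀ + R = [243]
step 0: K = P̄·Hᵀ·S⁻¹ = [32/243; -50/243; 7/27]
step 0: x' = x̄ + K·y = [-25/243, 115/243, 19/27]
step 0: P' = (I − K·H)·P̄ = [8210/243 -344/243 -8/27; -344/243 902/243 26/27; -8/27 26/27 2/3]
step 1: x̄ = F·x = [-139/81, 227/243, -227/243]
step 1: P̄ = F·P·Fᵀ + Q = [8459/27 140/81 -140/81; 140/81 1100/243 -614/243; -140/81 -614/243 1829/243]
step 1: y = z − H·x̄ = [1151/243]
step 1: S = H·P̄·Hᵀ + R = [22217/243]
step 1: K = P̄·Hᵀ·S⁻¹ = [-1680/22217; -2942/22217; 6101/22217]
step 1: x' = x̄ + K·y = [-46083/22217, 6819/22217, 8144/22217]
step 1: P' = (I − K·H)·P̄ = [6948889/22217 18060/22217 3780/22217; 18060/22217 64952/22217 17728/22217; 3780/22217 17728/22217 14044/22217]
step 2: x̄ = F·x = [-154537/22217, 9469/22217, -9469/22217]
step 2: P̄ = F·P·Fᵀ + Q = [62617468/22217 -52220/22217 52220/22217; -52220/22217 94650/22217 -50216/22217; 52220/22217 -50216/22217 161301/22217]
step 2: y = z − H·x̄ = [-6558/22217]
step 2: S = H·P̄·Hᵀ + R = [1936523/22217]
step 2: K = P̄·Hᵀ·S⁻¹ = [208880/1936523; -245298/1936523; 534119/1936523]
step 2: x' = x̄ + K·y = [-13531723/1936523, 897763/1936523, -983017/1936523]
step 2: P' = (I − K·H)·P̄ = [5456026292/1936523 -2245460/1936523 -469980/1936523; -2245460/1936523 5541738/1936523 1520182/1936523; -469980/1936523 1520182/1936523 1218886/1936523]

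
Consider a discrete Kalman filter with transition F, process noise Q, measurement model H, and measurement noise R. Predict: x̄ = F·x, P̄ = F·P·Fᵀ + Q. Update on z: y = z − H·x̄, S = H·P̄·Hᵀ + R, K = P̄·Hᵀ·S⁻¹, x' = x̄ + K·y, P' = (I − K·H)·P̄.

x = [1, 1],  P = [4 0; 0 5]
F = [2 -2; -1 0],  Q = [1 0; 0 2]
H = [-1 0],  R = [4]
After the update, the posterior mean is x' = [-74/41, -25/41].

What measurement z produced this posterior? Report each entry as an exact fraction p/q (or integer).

z = [2]

x̄ = F·x = [0, -1]
P̄ = F·P·Fᵀ + Q = [37 -8; -8 6]
S = H·P̄·Hᵀ + R = [41]
K = P̄·Hᵀ·S⁻¹ = [-37/41; 8/41]
x' − x̄ = [-74/41, 16/41] = K·y
y = (KᵀK)⁻¹·Kᵀ·(x' − x̄) = [2]
z = y + H·x̄ = [2] + [0] = [2]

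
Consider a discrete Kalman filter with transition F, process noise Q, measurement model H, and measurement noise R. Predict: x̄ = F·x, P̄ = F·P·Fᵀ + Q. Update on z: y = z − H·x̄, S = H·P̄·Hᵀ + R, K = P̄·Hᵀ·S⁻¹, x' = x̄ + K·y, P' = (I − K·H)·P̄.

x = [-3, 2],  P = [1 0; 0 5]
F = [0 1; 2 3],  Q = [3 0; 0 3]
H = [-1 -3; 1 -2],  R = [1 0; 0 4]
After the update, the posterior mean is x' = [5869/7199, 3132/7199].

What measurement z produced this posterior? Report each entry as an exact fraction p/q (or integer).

x̄ = F·x = [2, 0]
P̄ = F·P·Fᵀ + Q = [8 15; 15 52]
S = H·P̄·Hᵀ + R = [567 289; 289 160]
K = P̄·Hᵀ·S⁻¹ = [-2122/7199 2843/7199; -1639/7199 -1044/7199]
x' − x̄ = [-8529/7199, 3132/7199] = K·y
y = (KᵀK)⁻¹·Kᵀ·(x' − x̄) = [0, -3]
z = y + H·x̄ = [0, -3] + [-2, 2] = [-2, -1]

z = [-2, -1]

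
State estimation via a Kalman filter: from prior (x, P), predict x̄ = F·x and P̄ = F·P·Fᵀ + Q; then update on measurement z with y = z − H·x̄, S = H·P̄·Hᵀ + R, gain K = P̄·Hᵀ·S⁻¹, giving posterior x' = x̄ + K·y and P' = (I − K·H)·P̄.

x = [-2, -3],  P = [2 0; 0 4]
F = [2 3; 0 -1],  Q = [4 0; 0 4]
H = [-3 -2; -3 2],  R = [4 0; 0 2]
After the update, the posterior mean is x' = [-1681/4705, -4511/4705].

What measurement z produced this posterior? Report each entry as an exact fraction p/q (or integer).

x̄ = F·x = [-13, 3]
P̄ = F·P·Fᵀ + Q = [48 -12; -12 8]
S = H·P̄·Hᵀ + R = [324 400; 400 610]
K = P̄·Hᵀ·S⁻¹ = [-150/941 -804/4705; -215/941 1106/4705]
x' − x̄ = [59484/4705, -18626/4705] = K·y
y = (KᵀK)⁻¹·Kᵀ·(x' − x̄) = [-30, -46]
z = y + H·x̄ = [-30, -46] + [33, 45] = [3, -1]

z = [3, -1]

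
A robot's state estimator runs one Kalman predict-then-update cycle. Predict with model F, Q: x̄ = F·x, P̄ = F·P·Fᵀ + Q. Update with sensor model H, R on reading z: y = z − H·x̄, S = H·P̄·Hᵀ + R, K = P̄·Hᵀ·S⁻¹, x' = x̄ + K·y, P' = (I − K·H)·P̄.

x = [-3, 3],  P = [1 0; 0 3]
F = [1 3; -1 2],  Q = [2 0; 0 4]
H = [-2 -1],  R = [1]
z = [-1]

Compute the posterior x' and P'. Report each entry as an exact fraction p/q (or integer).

x' = [-152/103, 417/103]
P' = [251/206 -425/206; -425/206 901/206]

x̄ = F·x = [6, 9]
P̄ = F·P·Fᵀ + Q = [30 17; 17 17]
y = z − H·x̄ = [20]
S = H·P̄·Hᵀ + R = [206]
K = P̄·Hᵀ·S⁻¹ = [-77/206; -51/206]
x' = x̄ + K·y = [-152/103, 417/103]
P' = (I − K·H)·P̄ = [251/206 -425/206; -425/206 901/206]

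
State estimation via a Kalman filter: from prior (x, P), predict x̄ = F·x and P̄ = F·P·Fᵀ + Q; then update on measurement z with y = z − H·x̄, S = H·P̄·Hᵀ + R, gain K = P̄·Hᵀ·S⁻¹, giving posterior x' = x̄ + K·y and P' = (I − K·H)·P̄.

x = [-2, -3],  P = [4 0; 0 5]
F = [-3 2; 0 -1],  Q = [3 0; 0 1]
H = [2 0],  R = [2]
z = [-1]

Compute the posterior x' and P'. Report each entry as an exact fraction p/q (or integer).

x' = [-59/119, 367/119]
P' = [59/119 -10/119; -10/119 514/119]

x̄ = F·x = [0, 3]
P̄ = F·P·Fᵀ + Q = [59 -10; -10 6]
y = z − H·x̄ = [-1]
S = H·P̄·Hᵀ + R = [238]
K = P̄·Hᵀ·S⁻¹ = [59/119; -10/119]
x' = x̄ + K·y = [-59/119, 367/119]
P' = (I − K·H)·P̄ = [59/119 -10/119; -10/119 514/119]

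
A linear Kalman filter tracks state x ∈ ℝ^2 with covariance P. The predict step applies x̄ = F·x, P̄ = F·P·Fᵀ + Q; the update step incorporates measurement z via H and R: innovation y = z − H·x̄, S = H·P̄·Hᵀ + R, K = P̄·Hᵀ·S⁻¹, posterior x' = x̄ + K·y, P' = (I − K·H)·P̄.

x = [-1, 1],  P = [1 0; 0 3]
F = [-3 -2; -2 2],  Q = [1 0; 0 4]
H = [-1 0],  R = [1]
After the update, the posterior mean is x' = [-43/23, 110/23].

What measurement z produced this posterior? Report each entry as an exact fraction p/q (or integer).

z = [2]

x̄ = F·x = [1, 4]
P̄ = F·P·Fᵀ + Q = [22 -6; -6 20]
S = H·P̄·Hᵀ + R = [23]
K = P̄·Hᵀ·S⁻¹ = [-22/23; 6/23]
x' − x̄ = [-66/23, 18/23] = K·y
y = (KᵀK)⁻¹·Kᵀ·(x' − x̄) = [3]
z = y + H·x̄ = [3] + [-1] = [2]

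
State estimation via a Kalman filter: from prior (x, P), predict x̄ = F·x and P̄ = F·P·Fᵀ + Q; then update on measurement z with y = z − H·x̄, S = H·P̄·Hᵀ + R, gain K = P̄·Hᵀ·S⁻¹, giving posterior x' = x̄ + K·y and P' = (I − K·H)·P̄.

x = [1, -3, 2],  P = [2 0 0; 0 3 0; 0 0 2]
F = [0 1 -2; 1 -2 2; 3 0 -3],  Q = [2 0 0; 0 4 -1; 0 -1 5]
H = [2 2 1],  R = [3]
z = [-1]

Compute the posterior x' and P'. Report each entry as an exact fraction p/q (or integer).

x̄ = F·x = [-7, 11, -3]
P̄ = F·P·Fᵀ + Q = [13 -14 12; -14 26 -7; 12 -7 41]
y = z − H·x̄ = [-6]
S = H·P̄·Hᵀ + R = [108]
K = P̄·Hᵀ·S⁻¹ = [5/54; 17/108; 17/36]
x' = x̄ + K·y = [-68/9, 181/18, -35/6]
P' = (I − K·H)·P̄ = [326/27 -841/54 131/18; -841/54 2519/108 -541/36; 131/18 -541/36 203/12]

x' = [-68/9, 181/18, -35/6]
P' = [326/27 -841/54 131/18; -841/54 2519/108 -541/36; 131/18 -541/36 203/12]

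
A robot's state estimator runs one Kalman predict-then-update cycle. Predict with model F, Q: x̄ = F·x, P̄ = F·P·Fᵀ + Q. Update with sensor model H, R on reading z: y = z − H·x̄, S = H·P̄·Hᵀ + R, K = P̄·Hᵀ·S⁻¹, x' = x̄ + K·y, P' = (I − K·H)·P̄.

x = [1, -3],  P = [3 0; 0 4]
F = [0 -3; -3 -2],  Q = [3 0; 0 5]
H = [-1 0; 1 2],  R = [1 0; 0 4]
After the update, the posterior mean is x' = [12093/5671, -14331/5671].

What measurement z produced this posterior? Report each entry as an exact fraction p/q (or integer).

z = [-2, -3]

x̄ = F·x = [9, 3]
P̄ = F·P·Fᵀ + Q = [39 24; 24 48]
S = H·P̄·Hᵀ + R = [40 -87; -87 331]
K = P̄·Hᵀ·S⁻¹ = [-5340/5671 87/5671; 2496/5671 2712/5671]
x' − x̄ = [-38946/5671, -31344/5671] = K·y
y = (KᵀK)⁻¹·Kᵀ·(x' − x̄) = [7, -18]
z = y + H·x̄ = [7, -18] + [-9, 15] = [-2, -3]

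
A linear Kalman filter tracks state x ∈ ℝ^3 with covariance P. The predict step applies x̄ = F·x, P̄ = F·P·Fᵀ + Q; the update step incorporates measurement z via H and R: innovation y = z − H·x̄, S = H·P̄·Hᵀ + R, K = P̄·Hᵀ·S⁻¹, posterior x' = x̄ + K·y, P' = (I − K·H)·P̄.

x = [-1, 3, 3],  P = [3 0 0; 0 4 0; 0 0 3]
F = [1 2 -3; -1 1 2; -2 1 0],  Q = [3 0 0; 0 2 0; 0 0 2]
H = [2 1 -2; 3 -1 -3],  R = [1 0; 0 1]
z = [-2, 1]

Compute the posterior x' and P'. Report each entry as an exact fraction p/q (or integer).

x' = [-657/10379, -13125/10379, 1077/10379]
P' = [263615/20758 4081/20758 130965/10379; 4081/20758 10343/20758 1655/10379; 130965/10379 1655/10379 130948/10379]

x̄ = F·x = [-4, 10, 5]
P̄ = F·P·Fᵀ + Q = [49 -13 2; -13 21 10; 2 10 18]
y = z − H·x̄ = [6, 38]
S = H·P̄·Hᵀ + R = [182 334; 334 727]
K = P̄·Hᵀ·S⁻¹ = [7451/20758 487/10379; 11885/20758 -4015/10379; 1689/10379 -1604/10379]
x' = x̄ + K·y = [-657/10379, -13125/10379, 1077/10379]
P' = (I − K·H)·P̄ = [263615/20758 4081/20758 130965/10379; 4081/20758 10343/20758 1655/10379; 130965/10379 1655/10379 130948/10379]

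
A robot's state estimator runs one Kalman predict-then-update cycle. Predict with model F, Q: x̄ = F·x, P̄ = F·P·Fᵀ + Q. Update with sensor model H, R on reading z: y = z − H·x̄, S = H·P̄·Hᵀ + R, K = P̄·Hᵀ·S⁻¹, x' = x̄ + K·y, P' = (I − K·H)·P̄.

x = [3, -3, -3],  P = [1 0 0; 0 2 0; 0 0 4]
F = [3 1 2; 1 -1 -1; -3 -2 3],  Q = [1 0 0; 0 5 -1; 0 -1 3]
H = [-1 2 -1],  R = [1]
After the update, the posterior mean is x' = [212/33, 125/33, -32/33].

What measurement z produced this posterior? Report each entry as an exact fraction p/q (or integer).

z = [2]

x̄ = F·x = [0, 9, -12]
P̄ = F·P·Fᵀ + Q = [28 -7 11; -7 12 -12; 11 -12 56]
S = H·P̄·Hᵀ + R = [231]
K = P̄·Hᵀ·S⁻¹ = [-53/231; 43/231; -13/33]
x' − x̄ = [212/33, -172/33, 364/33] = K·y
y = (KᵀK)⁻¹·Kᵀ·(x' − x̄) = [-28]
z = y + H·x̄ = [-28] + [30] = [2]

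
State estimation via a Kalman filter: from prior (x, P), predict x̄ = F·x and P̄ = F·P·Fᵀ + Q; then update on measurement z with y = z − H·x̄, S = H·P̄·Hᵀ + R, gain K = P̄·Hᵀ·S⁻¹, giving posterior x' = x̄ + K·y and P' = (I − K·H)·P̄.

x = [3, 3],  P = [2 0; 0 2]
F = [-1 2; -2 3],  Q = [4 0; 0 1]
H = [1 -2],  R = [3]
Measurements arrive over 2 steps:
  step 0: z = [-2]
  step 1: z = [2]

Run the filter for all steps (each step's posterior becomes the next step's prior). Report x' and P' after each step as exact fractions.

step 0: x̄ = F·x = [3, 3]
step 0: P̄ = F·P·Fᵀ + Q = [14 16; 16 27]
step 0: y = z − H·x̄ = [1]
step 0: S = H·P̄·Hᵀ + R = [61]
step 0: K = P̄·Hᵀ·S⁻¹ = [-18/61; -38/61]
step 0: x' = x̄ + K·y = [165/61, 145/61]
step 0: P' = (I − K·H)·P̄ = [530/61 292/61; 292/61 203/61]
step 1: x̄ = F·x = [125/61, 105/61]
step 1: P̄ = F·P·Fᵀ + Q = [418/61 234/61; 234/61 504/61]
step 1: y = z − H·x̄ = [207/61]
step 1: S = H·P̄·Hᵀ + R = [1681/61]
step 1: K = P̄·Hᵀ·S⁻¹ = [-50/1681; -774/1681]
step 1: x' = x̄ + K·y = [3275/1681, 267/1681]
step 1: P' = (I − K·H)·P̄ = [11478/1681 5814/1681; 5814/1681 4068/1681]

step 0: x' = [165/61, 145/61], P' = [530/61 292/61; 292/61 203/61]
step 1: x' = [3275/1681, 267/1681], P' = [11478/1681 5814/1681; 5814/1681 4068/1681]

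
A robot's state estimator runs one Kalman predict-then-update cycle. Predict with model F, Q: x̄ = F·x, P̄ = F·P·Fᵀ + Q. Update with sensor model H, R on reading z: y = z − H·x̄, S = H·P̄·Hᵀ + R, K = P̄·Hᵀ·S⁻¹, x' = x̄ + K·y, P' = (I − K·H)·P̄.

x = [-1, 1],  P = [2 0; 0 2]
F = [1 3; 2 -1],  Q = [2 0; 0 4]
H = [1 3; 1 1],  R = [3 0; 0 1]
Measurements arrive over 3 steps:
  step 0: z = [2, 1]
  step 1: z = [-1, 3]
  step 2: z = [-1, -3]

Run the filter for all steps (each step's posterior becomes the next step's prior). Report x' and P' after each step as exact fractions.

step 0: x' = [1342/1451, 335/1451], P' = [3714/1451 -1830/1451; -1830/1451 1258/1451]
step 1: x' = [2970845/794641, -1073121/794641], P' = [1453530/794641 -732816/794641; -732816/794641 565266/794641]
step 2: x' = [-806493058/342172219, 122397097/342172219], P' = [624454842/342172219 -313985910/342172219; -313985910/342172219 241885946/342172219]

step 0: x̄ = F·x = [2, -3]
step 0: P̄ = F·P·Fᵀ + Q = [22 -2; -2 14]
step 0: y = z − H·x̄ = [9, 2]
step 0: S = H·P̄·Hᵀ + R = [139 56; 56 33]
step 0: K = P̄·Hᵀ·S⁻¹ = [-592/1451 1884/1451; 648/1451 -572/1451]
step 0: x' = x̄ + K·y = [1342/1451, 335/1451]
step 0: P' = (I − K·H)·P̄ = [3714/1451 -1830/1451; -1830/1451 1258/1451]
step 1: x̄ = F·x = [2347/1451, 2349/1451]
step 1: P̄ = F·P·Fᵀ + Q = [6958/1451 -5496/1451; -5496/1451 29238/1451]
step 1: y = z − H·x̄ = [-10845/1451, -343/1451]
step 1: S = H·P̄·Hᵀ + R = [241477/1451 72688/1451; 72688/1451 26655/1451]
step 1: K = P̄·Hᵀ·S⁻¹ = [-248306/794641 720714/794641; 320994/794641 -167550/794641]
step 1: x' = x̄ + K·y = [2970845/794641, -1073121/794641]
step 1: P' = (I − K·H)·P̄ = [1453530/794641 -732816/794641; -732816/794641 565266/794641]
step 2: x̄ = F·x = [-248518/794641, 7014811/794641]
step 2: P̄ = F·P·Fᵀ + Q = [3733310/794641 -2452818/794641; -2452818/794641 12489214/794641]
step 2: y = z − H·x̄ = [-21590556/794641, -9150216/794641]
step 2: S = H·P̄·Hᵀ + R = [103803251/794641 31389680/794641; 31389680/794641 12111529/794641]
step 2: K = P̄·Hᵀ·S⁻¹ = [-105834296/342172219 310468932/342172219; 137223976/342172219 -72099964/342172219]
step 2: x' = x̄ + K·y = [-806493058/342172219, 122397097/342172219]
step 2: P' = (I − K·H)·P̄ = [624454842/342172219 -313985910/342172219; -313985910/342172219 241885946/342172219]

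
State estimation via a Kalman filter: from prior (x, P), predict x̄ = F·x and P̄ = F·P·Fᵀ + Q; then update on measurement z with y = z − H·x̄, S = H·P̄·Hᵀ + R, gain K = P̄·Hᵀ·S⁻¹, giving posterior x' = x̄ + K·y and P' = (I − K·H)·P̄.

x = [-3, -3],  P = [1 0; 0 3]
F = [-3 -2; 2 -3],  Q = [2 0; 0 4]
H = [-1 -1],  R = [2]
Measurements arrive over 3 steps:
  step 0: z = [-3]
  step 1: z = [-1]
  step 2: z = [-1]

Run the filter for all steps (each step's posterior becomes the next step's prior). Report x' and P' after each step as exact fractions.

step 0: x̄ = F·x = [15, 3]
step 0: P̄ = F·P·Fᵀ + Q = [23 12; 12 35]
step 0: y = z − H·x̄ = [15]
step 0: S = H·P̄·Hᵀ + R = [84]
step 0: K = P̄·Hᵀ·S⁻¹ = [-5/12; -47/84]
step 0: x' = x̄ + K·y = [35/4, -151/28]
step 0: P' = (I − K·H)·P̄ = [101/12 -91/12; -91/12 731/84]
step 1: x̄ = F·x = [-433/28, 943/28]
step 1: P̄ = F·P·Fᵀ + Q = [1811/84 -3041/84; -3041/84 17387/84]
step 1: y = z − H·x̄ = [241/14]
step 1: S = H·P̄·Hᵀ + R = [1107/7]
step 1: K = P̄·Hᵀ·S⁻¹ = [5/54; -797/738]
step 1: x' = x̄ + K·y = [-749/54, 11135/738]
step 1: P' = (I − K·H)·P̄ = [1091/54 -367/18; -367/18 1849/82]
step 2: x̄ = F·x = [2813/246, -161633/2214]
step 2: P̄ = F·P·Fᵀ + Q = [7223/246 -21617/246; -21617/246 1178779/2214]
step 2: y = z − H·x̄ = [-69265/1107]
step 2: S = H·P̄·Hᵀ + R = [429554/1107]
step 2: K = P̄·Hᵀ·S⁻¹ = [64773/429554; -492113/429554]
step 2: x' = x̄ + K·y = [1288628/644331, -852092/644331]
step 2: P' = (I − K·H)·P̄ = [13233695/644331 -13428014/644331; -13428014/644331 14904353/644331]

step 0: x' = [35/4, -151/28], P' = [101/12 -91/12; -91/12 731/84]
step 1: x' = [-749/54, 11135/738], P' = [1091/54 -367/18; -367/18 1849/82]
step 2: x' = [1288628/644331, -852092/644331], P' = [13233695/644331 -13428014/644331; -13428014/644331 14904353/644331]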